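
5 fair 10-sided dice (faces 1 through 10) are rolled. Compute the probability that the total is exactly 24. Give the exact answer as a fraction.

33/625

There are 10^5 = 100000 equally likely outcomes.
The number of ordered 5-tuples from {1,…,10} summing to 24 is 5280.
P(sum = 24) = 5280/100000 = 33/625.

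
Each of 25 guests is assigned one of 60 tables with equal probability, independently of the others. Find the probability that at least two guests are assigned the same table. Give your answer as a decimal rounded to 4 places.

0.9972

It's easier to compute the probability that all 25 are distinct.
P(all distinct) = 60/60 · 59/60 · ··· · 36/60 ≈ 0.0028.
So the probability of at least one match is 1 − 0.0028 = 0.9972.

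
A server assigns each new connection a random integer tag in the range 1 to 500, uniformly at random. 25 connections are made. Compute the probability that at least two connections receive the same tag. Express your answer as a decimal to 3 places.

0.457

It's easier to compute the probability that all 25 are distinct.
P(all distinct) = 500/500 · 499/500 · ··· · 476/500 ≈ 0.543.
So the probability of at least one match is 1 − 0.543 = 0.457.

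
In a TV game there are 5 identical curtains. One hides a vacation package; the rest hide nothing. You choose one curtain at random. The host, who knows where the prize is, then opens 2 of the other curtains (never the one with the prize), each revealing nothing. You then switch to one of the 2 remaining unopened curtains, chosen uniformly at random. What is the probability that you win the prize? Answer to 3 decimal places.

0.400

Your original curtain holds the prize with probability 1/5, so the other 4 collectively hold it with probability 4/5.
The host can always find 2 empty curtains to open, so the reveals don't change that 4/5; it is now spread over the 2 remaining unopened curtains.
P(win by switching) = (4/5) · (1/2) = 2/5 ≈ 0.400.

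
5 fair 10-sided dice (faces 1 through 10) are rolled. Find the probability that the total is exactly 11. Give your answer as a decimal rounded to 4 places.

0.0021

There are 10^5 = 100000 equally likely outcomes.
The number of ordered 5-tuples from {1,…,10} summing to 11 is 210.
P(sum = 11) = 210/100000 = 21/10000 ≈ 0.0021.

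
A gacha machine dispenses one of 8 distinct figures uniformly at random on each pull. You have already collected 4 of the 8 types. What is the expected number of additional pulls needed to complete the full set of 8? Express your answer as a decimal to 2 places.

Starting from 4 distinct types, each trial gives a new one with probability (8−i)/8 when i types are held, so the wait for the next new type is 8/(8−i).
E = 8/4 + 8/3 + 8/2 + 8/1 = 50/3 ≈ 16.67.

16.67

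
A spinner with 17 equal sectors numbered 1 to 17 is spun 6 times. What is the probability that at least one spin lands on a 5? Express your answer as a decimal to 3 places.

0.305

P(no spin lands on a 5) = (16/17)^6 ≈ 0.695.
P(at least one) = 1 − 0.695 = 0.305.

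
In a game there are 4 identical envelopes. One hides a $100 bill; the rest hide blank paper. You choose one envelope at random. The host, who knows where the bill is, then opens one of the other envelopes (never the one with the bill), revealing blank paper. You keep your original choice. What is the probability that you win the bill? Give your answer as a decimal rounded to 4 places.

The host can always open an empty envelope regardless of your choice, so this gives no information about your original envelope.
P(win by staying) = 1/4 ≈ 0.2500.

0.2500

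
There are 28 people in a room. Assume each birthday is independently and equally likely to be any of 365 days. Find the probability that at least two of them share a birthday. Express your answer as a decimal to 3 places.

0.654

It's easier to compute the probability that all 28 are distinct.
P(all distinct) = 365/365 · 364/365 · ··· · 338/365 ≈ 0.346.
So the probability of at least one match is 1 − 0.346 = 0.654.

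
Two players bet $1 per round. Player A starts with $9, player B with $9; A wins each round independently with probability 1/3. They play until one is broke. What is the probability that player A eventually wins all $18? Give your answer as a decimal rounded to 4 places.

0.0019

Let r = q/p = (2/3)/(1/3) = 2. The recurrence P(i) = p·P(i+1) + q·P(i−1) with P(0)=0, P(18)=1 gives P(i) = (1 − r^i)/(1 − r^18).
P(9) = (1 − (2)^9) / (1 − (2)^18) = 1/513 ≈ 0.0019.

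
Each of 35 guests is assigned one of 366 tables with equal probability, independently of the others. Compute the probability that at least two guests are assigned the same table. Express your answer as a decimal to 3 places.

0.813

It's easier to compute the probability that all 35 are distinct.
P(all distinct) = 366/366 · 365/366 · ··· · 332/366 ≈ 0.187.
So the probability of at least one match is 1 − 0.187 = 0.813.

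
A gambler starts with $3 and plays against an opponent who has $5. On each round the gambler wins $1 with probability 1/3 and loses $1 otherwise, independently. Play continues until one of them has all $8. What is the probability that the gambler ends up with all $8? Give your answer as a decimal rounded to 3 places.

0.027

Let r = q/p = (2/3)/(1/3) = 2. The recurrence P(i) = p·P(i+1) + q·P(i−1) with P(0)=0, P(8)=1 gives P(i) = (1 − r^i)/(1 − r^8).
P(3) = (1 − (2)^3) / (1 − (2)^8) = 7/255 ≈ 0.027.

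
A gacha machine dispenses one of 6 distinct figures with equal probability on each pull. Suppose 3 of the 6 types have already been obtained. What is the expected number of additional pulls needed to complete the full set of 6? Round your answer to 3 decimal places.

Starting from 3 distinct types, each trial gives a new one with probability (6−i)/6 when i types are held, so the wait for the next new type is 6/(6−i).
E = 6/3 + 6/2 + 6/1 = 11 ≈ 11.000.

11.000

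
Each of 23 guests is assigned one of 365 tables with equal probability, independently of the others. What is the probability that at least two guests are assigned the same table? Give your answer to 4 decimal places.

0.5073

It's easier to compute the probability that all 23 are distinct.
P(all distinct) = 365/365 · 364/365 · ··· · 343/365 ≈ 0.4927.
So the probability of at least one match is 1 − 0.4927 = 0.5073.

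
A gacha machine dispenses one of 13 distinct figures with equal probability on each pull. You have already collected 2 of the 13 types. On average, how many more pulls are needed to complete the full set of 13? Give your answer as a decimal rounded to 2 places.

39.26

Starting from 2 distinct types, each trial gives a new one with probability (13−i)/13 when i types are held, so the wait for the next new type is 13/(13−i).
E = 13/11 + 13/10 + 13/9 + 13/8 + 13/7 + 13/6 + 13/5 + 13/4 + 13/3 + 13/2 + 13/1 = 1088243/27720 ≈ 39.26.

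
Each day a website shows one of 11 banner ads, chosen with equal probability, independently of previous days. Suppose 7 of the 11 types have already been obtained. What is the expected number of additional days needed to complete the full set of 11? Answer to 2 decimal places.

Starting from 7 distinct types, each trial gives a new one with probability (11−i)/11 when i types are held, so the wait for the next new type is 11/(11−i).
E = 11/4 + 11/3 + 11/2 + 11/1 = 275/12 ≈ 22.92.

22.92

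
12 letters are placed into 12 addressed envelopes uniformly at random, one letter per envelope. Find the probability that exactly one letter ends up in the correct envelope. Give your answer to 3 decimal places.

0.368

Choose which one is fixed: C(12,1) = 12 ways.
The remaining 11 must have no fixed point: D(11) = 14684570.
P = 12·14684570/479001600 = 1468457/3991680 ≈ 0.368.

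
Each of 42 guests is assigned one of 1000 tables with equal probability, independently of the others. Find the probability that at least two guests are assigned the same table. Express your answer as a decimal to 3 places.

0.582

It's easier to compute the probability that all 42 are distinct.
P(all distinct) = 1000/1000 · 999/1000 · ··· · 959/1000 ≈ 0.418.
So the probability of at least one match is 1 − 0.418 = 0.582.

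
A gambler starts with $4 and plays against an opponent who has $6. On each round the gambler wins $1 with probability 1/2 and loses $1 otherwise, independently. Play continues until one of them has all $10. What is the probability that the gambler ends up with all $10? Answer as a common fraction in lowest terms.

2/5

With a fair step, P(i) = ½P(i−1) + ½P(i+1) with P(0)=0, P(10)=1 has the linear solution P(i) = i/10.
P(4) = 4/10 = 2/5.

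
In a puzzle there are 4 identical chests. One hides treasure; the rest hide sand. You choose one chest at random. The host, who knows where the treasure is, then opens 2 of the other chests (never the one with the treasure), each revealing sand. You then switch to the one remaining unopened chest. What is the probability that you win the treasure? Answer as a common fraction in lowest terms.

Your original chest holds the treasure with probability 1/4, so the other 3 collectively hold it with probability 3/4.
The host can always find 2 empty chests to open, so the reveals don't change that 3/4; it is now spread over the 1 remaining unopened chest.
P(win by switching) = (3/4) · (1/1) = 3/4.

3/4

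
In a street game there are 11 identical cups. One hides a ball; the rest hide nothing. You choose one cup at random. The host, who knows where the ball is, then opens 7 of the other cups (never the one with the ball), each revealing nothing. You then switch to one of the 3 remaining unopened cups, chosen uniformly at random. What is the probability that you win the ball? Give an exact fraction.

Your original cup holds the ball with probability 1/11, so the other 10 collectively hold it with probability 10/11.
The host can always find 7 empty cups to open, so the reveals don't change that 10/11; it is now spread over the 3 remaining unopened cups.
P(win by switching) = (10/11) · (1/3) = 10/33.

10/33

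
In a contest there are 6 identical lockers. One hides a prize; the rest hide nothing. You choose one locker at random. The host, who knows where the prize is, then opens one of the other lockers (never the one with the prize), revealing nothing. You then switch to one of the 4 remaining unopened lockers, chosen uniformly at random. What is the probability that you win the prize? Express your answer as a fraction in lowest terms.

5/24

Your original locker holds the prize with probability 1/6, so the other 5 collectively hold it with probability 5/6.
The host can always find an empty locker to open, so this doesn't change that 5/6; it is now spread over the 4 remaining unopened lockers.
P(win by switching) = (5/6) · (1/4) = 5/24.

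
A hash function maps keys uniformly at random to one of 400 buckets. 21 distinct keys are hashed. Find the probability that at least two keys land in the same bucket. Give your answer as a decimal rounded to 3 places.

It's easier to compute the probability that all 21 are distinct.
P(all distinct) = 400/400 · 399/400 · ··· · 380/400 ≈ 0.586.
So the probability of at least one match is 1 − 0.586 = 0.414.

0.414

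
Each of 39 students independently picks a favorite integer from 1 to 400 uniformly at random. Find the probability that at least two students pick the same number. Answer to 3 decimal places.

0.853

It's easier to compute the probability that all 39 are distinct.
P(all distinct) = 400/400 · 399/400 · ··· · 362/400 ≈ 0.147.
So the probability of at least one match is 1 − 0.147 = 0.853.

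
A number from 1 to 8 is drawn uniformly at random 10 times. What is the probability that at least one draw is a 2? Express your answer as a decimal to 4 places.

0.7369

P(no draw is a 2) = (7/8)^10 ≈ 0.2631.
P(at least one) = 1 − 0.2631 = 0.7369.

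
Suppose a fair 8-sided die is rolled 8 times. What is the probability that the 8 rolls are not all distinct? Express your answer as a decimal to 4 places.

P(all 8 different) = 8/8 · 7/8 · ··· · 1/8 ≈ 0.0024.
P(at least two equal) = 1 − 0.0024 = 0.9976.

0.9976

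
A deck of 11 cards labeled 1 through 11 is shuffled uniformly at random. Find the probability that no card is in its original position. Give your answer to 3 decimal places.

0.368

This is the derangement probability: permutations of 11 with no fixed point.
D(11) = 11! · (1 − 1/1! + 1/2! − ··· + (−1)^11/11!) = 14684570.
P = 14684570/39916800 = 1468457/3991680 ≈ 0.368.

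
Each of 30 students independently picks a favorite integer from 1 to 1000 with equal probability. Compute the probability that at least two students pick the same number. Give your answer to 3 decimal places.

0.356

It's easier to compute the probability that all 30 are distinct.
P(all distinct) = 1000/1000 · 999/1000 · ··· · 971/1000 ≈ 0.644.
So the probability of at least one match is 1 − 0.644 = 0.356.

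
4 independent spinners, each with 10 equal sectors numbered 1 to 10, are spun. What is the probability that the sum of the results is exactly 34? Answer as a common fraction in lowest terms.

21/2500

There are 10^4 = 10000 equally likely outcomes.
The number of ordered 4-tuples from {1,…,10} summing to 34 is 84.
P(sum = 34) = 84/10000 = 21/2500.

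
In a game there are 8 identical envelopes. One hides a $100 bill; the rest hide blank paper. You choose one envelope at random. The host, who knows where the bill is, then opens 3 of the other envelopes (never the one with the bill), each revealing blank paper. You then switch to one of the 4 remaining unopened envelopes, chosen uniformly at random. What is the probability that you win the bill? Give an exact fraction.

Your original envelope holds the bill with probability 1/8, so the other 7 collectively hold it with probability 7/8.
The host can always find 3 empty envelopes to open, so the reveals don't change that 7/8; it is now spread over the 4 remaining unopened envelopes.
P(win by switching) = (7/8) · (1/4) = 7/32.

7/32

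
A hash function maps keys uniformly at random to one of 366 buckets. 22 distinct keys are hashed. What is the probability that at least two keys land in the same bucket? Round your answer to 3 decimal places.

It's easier to compute the probability that all 22 are distinct.
P(all distinct) = 366/366 · 365/366 · ··· · 345/366 ≈ 0.525.
So the probability of at least one match is 1 − 0.525 = 0.475.

0.475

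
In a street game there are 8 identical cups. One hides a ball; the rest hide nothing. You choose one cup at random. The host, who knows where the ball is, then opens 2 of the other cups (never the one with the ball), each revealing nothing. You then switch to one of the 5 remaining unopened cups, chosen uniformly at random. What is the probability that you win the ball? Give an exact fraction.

Your original cup holds the ball with probability 1/8, so the other 7 collectively hold it with probability 7/8.
The host can always find 2 empty cups to open, so the reveals don't change that 7/8; it is now spread over the 5 remaining unopened cups.
P(win by switching) = (7/8) · (1/5) = 7/40.

7/40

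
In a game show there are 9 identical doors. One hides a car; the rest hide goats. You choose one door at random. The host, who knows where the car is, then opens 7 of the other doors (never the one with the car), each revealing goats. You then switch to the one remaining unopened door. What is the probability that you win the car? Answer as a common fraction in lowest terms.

8/9

Your original door holds the car with probability 1/9, so the other 8 collectively hold it with probability 8/9.
The host can always find 7 empty doors to open, so the reveals don't change that 8/9; it is now spread over the 1 remaining unopened door.
P(win by switching) = (8/9) · (1/1) = 8/9.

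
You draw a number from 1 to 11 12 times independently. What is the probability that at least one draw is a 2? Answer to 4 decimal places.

P(no draw is a 2) = (10/11)^12 ≈ 0.3186.
P(at least one) = 1 − 0.3186 = 0.6814.

0.6814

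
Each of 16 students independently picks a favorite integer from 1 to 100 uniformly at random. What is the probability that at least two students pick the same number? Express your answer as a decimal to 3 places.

It's easier to compute the probability that all 16 are distinct.
P(all distinct) = 100/100 · 99/100 · ··· · 85/100 ≈ 0.282.
So the probability of at least one match is 1 − 0.282 = 0.718.

0.718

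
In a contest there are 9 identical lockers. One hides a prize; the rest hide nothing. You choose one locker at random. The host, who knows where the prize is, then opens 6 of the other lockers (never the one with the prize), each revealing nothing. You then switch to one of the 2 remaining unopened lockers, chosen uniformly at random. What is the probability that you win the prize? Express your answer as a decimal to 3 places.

0.444

Your original locker holds the prize with probability 1/9, so the other 8 collectively hold it with probability 8/9.
The host can always find 6 empty lockers to open, so the reveals don't change that 8/9; it is now spread over the 2 remaining unopened lockers.
P(win by switching) = (8/9) · (1/2) = 4/9 ≈ 0.444.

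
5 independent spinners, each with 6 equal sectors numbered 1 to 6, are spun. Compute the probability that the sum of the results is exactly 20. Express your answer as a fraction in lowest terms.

There are 6^5 = 7776 equally likely outcomes.
The number of ordered 5-tuples from {1,…,6} summing to 20 is 651.
P(sum = 20) = 651/7776 = 217/2592.

217/2592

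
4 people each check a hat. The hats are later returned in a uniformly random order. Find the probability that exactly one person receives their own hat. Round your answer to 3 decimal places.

0.333

Choose which one is fixed: C(4,1) = 4 ways.
The remaining 3 must have no fixed point: D(3) = 2.
P = 4·2/24 = 1/3 ≈ 0.333.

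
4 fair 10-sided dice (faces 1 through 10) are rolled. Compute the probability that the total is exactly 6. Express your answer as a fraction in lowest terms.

There are 10^4 = 10000 equally likely outcomes.
The number of ordered 4-tuples from {1,…,10} summing to 6 is 10.
P(sum = 6) = 10/10000 = 1/1000.

1/1000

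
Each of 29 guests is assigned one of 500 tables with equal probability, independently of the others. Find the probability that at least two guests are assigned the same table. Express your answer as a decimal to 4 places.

0.5630

It's easier to compute the probability that all 29 are distinct.
P(all distinct) = 500/500 · 499/500 · ··· · 472/500 ≈ 0.4370.
So the probability of at least one match is 1 − 0.4370 = 0.5630.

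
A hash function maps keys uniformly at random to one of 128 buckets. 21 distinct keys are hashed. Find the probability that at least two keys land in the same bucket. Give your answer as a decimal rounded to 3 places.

0.824

It's easier to compute the probability that all 21 are distinct.
P(all distinct) = 128/128 · 127/128 · ··· · 108/128 ≈ 0.176.
So the probability of at least one match is 1 − 0.176 = 0.824.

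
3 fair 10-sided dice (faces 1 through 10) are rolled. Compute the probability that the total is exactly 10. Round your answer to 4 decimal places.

0.0360

There are 10^3 = 1000 equally likely outcomes.
The number of ordered 3-tuples from {1,…,10} summing to 10 is 36.
P(sum = 10) = 36/1000 = 9/250 ≈ 0.0360.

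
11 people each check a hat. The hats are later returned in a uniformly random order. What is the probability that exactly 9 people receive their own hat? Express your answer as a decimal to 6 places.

Choose which 9 of the 11 are fixed: C(11,9) = 55 ways.
The remaining 2 must have no fixed point: D(2) = 1.
P = 55·1/39916800 = 1/725760 ≈ 0.000001.

0.000001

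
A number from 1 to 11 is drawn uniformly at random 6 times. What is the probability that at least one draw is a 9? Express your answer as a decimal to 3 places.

0.436

P(no draw is a 9) = (10/11)^6 ≈ 0.564.
P(at least one) = 1 − 0.564 = 0.436.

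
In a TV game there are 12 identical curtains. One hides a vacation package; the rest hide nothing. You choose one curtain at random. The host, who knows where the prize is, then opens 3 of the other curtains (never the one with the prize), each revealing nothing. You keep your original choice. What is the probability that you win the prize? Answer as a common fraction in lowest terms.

1/12

The host can always open 3 empty curtains regardless of your choice, so the reveals give no information about your original curtain.
P(win by staying) = 1/12.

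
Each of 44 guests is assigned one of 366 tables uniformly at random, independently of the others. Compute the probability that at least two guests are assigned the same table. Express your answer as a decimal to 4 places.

It's easier to compute the probability that all 44 are distinct.
P(all distinct) = 366/366 · 365/366 · ··· · 323/366 ≈ 0.0676.
So the probability of at least one match is 1 − 0.0676 = 0.9324.

0.9324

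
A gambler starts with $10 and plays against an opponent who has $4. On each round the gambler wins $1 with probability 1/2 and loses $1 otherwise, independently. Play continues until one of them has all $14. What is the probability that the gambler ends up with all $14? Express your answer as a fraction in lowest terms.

5/7

With a fair step, P(i) = ½P(i−1) + ½P(i+1) with P(0)=0, P(14)=1 has the linear solution P(i) = i/14.
P(10) = 10/14 = 5/7.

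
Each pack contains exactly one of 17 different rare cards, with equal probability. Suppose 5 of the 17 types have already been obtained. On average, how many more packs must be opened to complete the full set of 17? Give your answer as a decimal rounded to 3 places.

52.755

Starting from 5 distinct types, each trial gives a new one with probability (17−i)/17 when i types are held, so the wait for the next new type is 17/(17−i).
E = 17/12 + 17/11 + 17/10 + 17/9 + 17/8 + 17/7 + 17/6 + 17/5 + 17/4 + 17/3 + 17/2 + 17/1 = 1462357/27720 ≈ 52.755.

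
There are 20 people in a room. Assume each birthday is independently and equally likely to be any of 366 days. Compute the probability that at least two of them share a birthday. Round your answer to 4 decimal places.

It's easier to compute the probability that all 20 are distinct.
P(all distinct) = 366/366 · 365/366 · ··· · 347/366 ≈ 0.5894.
So the probability of at least one match is 1 − 0.5894 = 0.4106.

0.4106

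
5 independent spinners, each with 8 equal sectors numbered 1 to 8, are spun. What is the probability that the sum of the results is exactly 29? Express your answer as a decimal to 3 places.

0.036

There are 8^5 = 32768 equally likely outcomes.
The number of ordered 5-tuples from {1,…,8} summing to 29 is 1190.
P(sum = 29) = 1190/32768 = 595/16384 ≈ 0.036.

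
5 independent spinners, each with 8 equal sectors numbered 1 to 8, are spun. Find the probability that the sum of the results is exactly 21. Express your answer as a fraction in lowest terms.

There are 8^5 = 32768 equally likely outcomes.
The number of ordered 5-tuples from {1,…,8} summing to 21 is 2380.
P(sum = 21) = 2380/32768 = 595/8192.

595/8192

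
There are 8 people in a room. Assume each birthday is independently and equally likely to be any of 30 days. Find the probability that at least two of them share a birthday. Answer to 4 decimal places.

It's easier to compute the probability that all 8 are distinct.
P(all distinct) = 30/30 · 29/30 · ··· · 23/30 ≈ 0.3597.
So the probability of at least one match is 1 − 0.3597 = 0.6403.

0.6403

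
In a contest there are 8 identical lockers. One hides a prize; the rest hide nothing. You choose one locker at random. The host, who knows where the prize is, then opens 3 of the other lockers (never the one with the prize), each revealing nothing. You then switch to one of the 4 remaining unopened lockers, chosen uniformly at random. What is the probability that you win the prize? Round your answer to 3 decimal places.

0.219

Your original locker holds the prize with probability 1/8, so the other 7 collectively hold it with probability 7/8.
The host can always find 3 empty lockers to open, so the reveals don't change that 7/8; it is now spread over the 4 remaining unopened lockers.
P(win by switching) = (7/8) · (1/4) = 7/32 ≈ 0.219.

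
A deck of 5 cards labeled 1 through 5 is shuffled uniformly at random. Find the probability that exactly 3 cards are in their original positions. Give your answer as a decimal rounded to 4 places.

Choose which 3 of the 5 are fixed: C(5,3) = 10 ways.
The remaining 2 must have no fixed point: D(2) = 1.
P = 10·1/120 = 1/12 ≈ 0.0833.

0.0833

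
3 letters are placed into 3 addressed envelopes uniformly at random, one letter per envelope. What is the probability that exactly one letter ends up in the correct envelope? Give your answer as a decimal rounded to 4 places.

0.5000

Choose which one is fixed: C(3,1) = 3 ways.
The remaining 2 must have no fixed point: D(2) = 1.
P = 3·1/6 = 1/2 ≈ 0.5000.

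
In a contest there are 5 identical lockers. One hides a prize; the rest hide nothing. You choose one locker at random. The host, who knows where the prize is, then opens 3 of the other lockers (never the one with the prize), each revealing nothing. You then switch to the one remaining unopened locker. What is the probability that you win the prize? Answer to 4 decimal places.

0.8000

Your original locker holds the prize with probability 1/5, so the other 4 collectively hold it with probability 4/5.
The host can always find 3 empty lockers to open, so the reveals don't change that 4/5; it is now spread over the 1 remaining unopened locker.
P(win by switching) = (4/5) · (1/1) = 4/5 ≈ 0.8000.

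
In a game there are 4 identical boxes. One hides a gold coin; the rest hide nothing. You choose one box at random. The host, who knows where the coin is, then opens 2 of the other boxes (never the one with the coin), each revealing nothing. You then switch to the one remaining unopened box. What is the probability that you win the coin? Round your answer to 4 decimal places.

0.7500

Your original box holds the coin with probability 1/4, so the other 3 collectively hold it with probability 3/4.
The host can always find 2 empty boxes to open, so the reveals don't change that 3/4; it is now spread over the 1 remaining unopened box.
P(win by switching) = (3/4) · (1/1) = 3/4 ≈ 0.7500.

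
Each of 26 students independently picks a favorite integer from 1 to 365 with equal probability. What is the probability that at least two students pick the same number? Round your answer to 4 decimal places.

It's easier to compute the probability that all 26 are distinct.
P(all distinct) = 365/365 · 364/365 · ··· · 340/365 ≈ 0.4018.
So the probability of at least one match is 1 − 0.4018 = 0.5982.

0.5982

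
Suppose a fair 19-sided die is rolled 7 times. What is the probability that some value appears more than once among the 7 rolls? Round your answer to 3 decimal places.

P(all 7 different) = 19/19 · 18/19 · ··· · 13/19 ≈ 0.284.
P(at least two equal) = 1 − 0.284 = 0.716.

0.716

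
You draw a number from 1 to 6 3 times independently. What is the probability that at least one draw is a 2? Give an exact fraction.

91/216

P(no draw is a 2) = (5/6)^3 = 125/216.
P(at least one) = 1 − 125/216 = 91/216.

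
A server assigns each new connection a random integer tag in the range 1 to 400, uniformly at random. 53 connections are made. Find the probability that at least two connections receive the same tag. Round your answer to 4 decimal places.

It's easier to compute the probability that all 53 are distinct.
P(all distinct) = 400/400 · 399/400 · ··· · 348/400 ≈ 0.0271.
So the probability of at least one match is 1 − 0.0271 = 0.9729.

0.9729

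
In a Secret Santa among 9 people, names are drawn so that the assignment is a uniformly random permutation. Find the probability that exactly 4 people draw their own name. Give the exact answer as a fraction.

Choose which 4 of the 9 are fixed: C(9,4) = 126 ways.
The remaining 5 must have no fixed point: D(5) = 44.
P = 126·44/362880 = 11/720.

11/720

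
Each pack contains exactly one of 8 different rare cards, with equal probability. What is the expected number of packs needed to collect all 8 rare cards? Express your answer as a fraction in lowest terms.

After i distinct types are collected, each trial gives a new one with probability (8−i)/8, so the expected wait for the next new type is 8/(8−i).
E = 8/8 + 8/7 + 8/6 + 8/5 + 8/4 + 8/3 + 8/2 + 8/1 = 761/35.

761/35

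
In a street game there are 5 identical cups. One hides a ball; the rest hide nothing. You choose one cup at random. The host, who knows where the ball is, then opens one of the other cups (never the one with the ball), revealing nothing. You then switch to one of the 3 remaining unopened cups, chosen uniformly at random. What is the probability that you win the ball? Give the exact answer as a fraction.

Your original cup holds the ball with probability 1/5, so the other 4 collectively hold it with probability 4/5.
The host can always find an empty cup to open, so this doesn't change that 4/5; it is now spread over the 3 remaining unopened cups.
P(win by switching) = (4/5) · (1/3) = 4/15.

4/15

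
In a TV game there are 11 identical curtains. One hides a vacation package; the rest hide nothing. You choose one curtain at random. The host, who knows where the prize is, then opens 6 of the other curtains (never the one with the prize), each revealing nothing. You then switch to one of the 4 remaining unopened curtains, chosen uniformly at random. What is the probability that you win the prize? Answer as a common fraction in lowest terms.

5/22

Your original curtain holds the prize with probability 1/11, so the other 10 collectively hold it with probability 10/11.
The host can always find 6 empty curtains to open, so the reveals don't change that 10/11; it is now spread over the 4 remaining unopened curtains.
P(win by switching) = (10/11) · (1/4) = 5/22.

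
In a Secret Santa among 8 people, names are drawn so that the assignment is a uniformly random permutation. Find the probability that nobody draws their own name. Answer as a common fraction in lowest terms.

This is the derangement probability: permutations of 8 with no fixed point.
D(8) = 8! · (1 − 1/1! + 1/2! − ··· + (−1)^8/8!) = 14833.
P = 14833/40320 = 2119/5760.

2119/5760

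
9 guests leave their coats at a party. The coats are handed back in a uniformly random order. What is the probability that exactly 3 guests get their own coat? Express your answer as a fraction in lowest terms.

53/864

Choose which 3 of the 9 are fixed: C(9,3) = 84 ways.
The remaining 6 must have no fixed point: D(6) = 265.
P = 84·265/362880 = 53/864.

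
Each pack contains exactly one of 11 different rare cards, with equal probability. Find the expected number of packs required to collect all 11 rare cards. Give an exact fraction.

83711/2520

After i distinct types are collected, each trial gives a new one with probability (11−i)/11, so the expected wait for the next new type is 11/(11−i).
E = 11/11 + 11/10 + 11/9 + 11/8 + 11/7 + 11/6 + 11/5 + 11/4 + 11/3 + 11/2 + 11/1 = 83711/2520.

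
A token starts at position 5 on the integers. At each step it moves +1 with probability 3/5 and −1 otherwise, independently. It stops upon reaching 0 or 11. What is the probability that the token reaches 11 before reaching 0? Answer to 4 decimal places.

0.8785

Let r = q/p = (2/5)/(3/5) = 2/3. The recurrence P(i) = p·P(i+1) + q·P(i−1) with P(0)=0, P(11)=1 gives P(i) = (1 − r^i)/(1 − r^11).
P(5) = (1 − (2/3)^5) / (1 − (2/3)^11) = 153819/175099 ≈ 0.8785.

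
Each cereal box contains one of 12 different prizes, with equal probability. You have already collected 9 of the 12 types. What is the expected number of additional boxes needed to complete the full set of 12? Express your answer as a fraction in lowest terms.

22

Starting from 9 distinct types, each trial gives a new one with probability (12−i)/12 when i types are held, so the wait for the next new type is 12/(12−i).
E = 12/3 + 12/2 + 12/1 = 22.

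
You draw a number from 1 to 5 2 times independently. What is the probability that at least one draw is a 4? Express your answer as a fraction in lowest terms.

P(no draw is a 4) = (4/5)^2 = 16/25.
P(at least one) = 1 − 16/25 = 9/25.

9/25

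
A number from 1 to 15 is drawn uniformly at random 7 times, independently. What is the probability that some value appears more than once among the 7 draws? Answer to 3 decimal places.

0.810

P(all 7 different) = 15/15 · 14/15 · ··· · 9/15 ≈ 0.190.
P(at least two equal) = 1 − 0.190 = 0.810.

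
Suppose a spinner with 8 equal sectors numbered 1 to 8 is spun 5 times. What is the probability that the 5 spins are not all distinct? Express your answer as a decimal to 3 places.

0.795

P(all 5 different) = 8/8 · 7/8 · ··· · 4/8 ≈ 0.205.
P(at least two equal) = 1 − 0.205 = 0.795.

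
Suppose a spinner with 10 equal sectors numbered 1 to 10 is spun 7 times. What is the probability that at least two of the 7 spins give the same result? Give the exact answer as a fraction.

2936/3125

P(all 7 different) = 10/10 · 9/10 · ··· · 4/10 = 189/3125.
P(at least two equal) = 1 − 189/3125 = 2936/3125.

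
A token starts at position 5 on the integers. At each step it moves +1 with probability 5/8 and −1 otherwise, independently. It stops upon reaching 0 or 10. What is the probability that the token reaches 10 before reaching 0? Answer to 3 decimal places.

Let r = q/p = (3/8)/(5/8) = 3/5. The recurrence P(i) = p·P(i+1) + q·P(i−1) with P(0)=0, P(10)=1 gives P(i) = (1 − r^i)/(1 − r^10).
P(5) = (1 − (3/5)^5) / (1 − (3/5)^10) = 3125/3368 ≈ 0.928.

0.928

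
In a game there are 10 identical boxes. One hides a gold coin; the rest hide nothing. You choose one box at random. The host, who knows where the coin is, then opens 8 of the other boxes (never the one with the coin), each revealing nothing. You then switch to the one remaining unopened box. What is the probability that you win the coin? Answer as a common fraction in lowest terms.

9/10

Your original box holds the coin with probability 1/10, so the other 9 collectively hold it with probability 9/10.
The host can always find 8 empty boxes to open, so the reveals don't change that 9/10; it is now spread over the 1 remaining unopened box.
P(win by switching) = (9/10) · (1/1) = 9/10.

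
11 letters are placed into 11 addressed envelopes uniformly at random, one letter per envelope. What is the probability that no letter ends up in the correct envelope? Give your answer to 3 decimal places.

This is the derangement probability: permutations of 11 with no fixed point.
D(11) = 11! · (1 − 1/1! + 1/2! − ··· + (−1)^11/11!) = 14684570.
P = 14684570/39916800 = 1468457/3991680 ≈ 0.368.

0.368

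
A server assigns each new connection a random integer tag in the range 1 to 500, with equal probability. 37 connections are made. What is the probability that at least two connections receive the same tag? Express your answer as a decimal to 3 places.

0.745

It's easier to compute the probability that all 37 are distinct.
P(all distinct) = 500/500 · 499/500 · ··· · 464/500 ≈ 0.255.
So the probability of at least one match is 1 − 0.255 = 0.745.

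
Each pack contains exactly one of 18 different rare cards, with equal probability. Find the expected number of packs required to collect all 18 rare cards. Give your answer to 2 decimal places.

After i distinct types are collected, each trial gives a new one with probability (18−i)/18, so the expected wait for the next new type is 18/(18−i).
E = 18/18 + 18/17 + 18/16 + 18/15 + 18/14 + 18/13 + 18/12 + 18/11 + 18/10 + 18/9 + 18/8 + 18/7 + 18/6 + 18/5 + 18/4 + 18/3 + 18/2 + 18/1 = 42822903/680680 ≈ 62.91.

62.91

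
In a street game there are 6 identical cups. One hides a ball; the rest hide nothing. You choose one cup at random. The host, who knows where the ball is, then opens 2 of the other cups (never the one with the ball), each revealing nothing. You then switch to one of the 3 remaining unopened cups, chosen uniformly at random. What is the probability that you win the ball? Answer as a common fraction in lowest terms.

Your original cup holds the ball with probability 1/6, so the other 5 collectively hold it with probability 5/6.
The host can always find 2 empty cups to open, so the reveals don't change that 5/6; it is now spread over the 3 remaining unopened cups.
P(win by switching) = (5/6) · (1/3) = 5/18.

5/18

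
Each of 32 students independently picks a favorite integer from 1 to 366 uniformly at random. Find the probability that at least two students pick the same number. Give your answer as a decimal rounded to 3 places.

It's easier to compute the probability that all 32 are distinct.
P(all distinct) = 366/366 · 365/366 · ··· · 335/366 ≈ 0.248.
So the probability of at least one match is 1 − 0.248 = 0.752.

0.752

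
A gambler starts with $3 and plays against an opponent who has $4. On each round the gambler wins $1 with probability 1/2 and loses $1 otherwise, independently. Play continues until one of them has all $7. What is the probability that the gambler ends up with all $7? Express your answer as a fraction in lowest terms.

With a fair step, P(i) = ½P(i−1) + ½P(i+1) with P(0)=0, P(7)=1 has the linear solution P(i) = i/7.
P(3) = 3/7.

3/7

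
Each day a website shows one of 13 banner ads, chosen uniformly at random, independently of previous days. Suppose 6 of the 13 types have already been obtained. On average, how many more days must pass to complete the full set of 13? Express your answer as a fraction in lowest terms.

4719/140

Starting from 6 distinct types, each trial gives a new one with probability (13−i)/13 when i types are held, so the wait for the next new type is 13/(13−i).
E = 13/7 + 13/6 + 13/5 + 13/4 + 13/3 + 13/2 + 13/1 = 4719/140.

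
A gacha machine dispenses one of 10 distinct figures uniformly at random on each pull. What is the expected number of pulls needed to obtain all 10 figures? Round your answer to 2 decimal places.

29.29

After i distinct types are collected, each trial gives a new one with probability (10−i)/10, so the expected wait for the next new type is 10/(10−i).
E = 10/10 + 10/9 + 10/8 + 10/7 + 10/6 + 10/5 + 10/4 + 10/3 + 10/2 + 10/1 = 7381/252 ≈ 29.29.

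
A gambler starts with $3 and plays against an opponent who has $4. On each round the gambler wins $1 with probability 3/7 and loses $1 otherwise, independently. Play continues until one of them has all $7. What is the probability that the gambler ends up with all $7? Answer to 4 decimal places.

0.2111

Let r = q/p = (4/7)/(3/7) = 4/3. The recurrence P(i) = p·P(i+1) + q·P(i−1) with P(0)=0, P(7)=1 gives P(i) = (1 − r^i)/(1 − r^7).
P(3) = (1 − (4/3)^3) / (1 − (4/3)^7) = 2997/14197 ≈ 0.2111.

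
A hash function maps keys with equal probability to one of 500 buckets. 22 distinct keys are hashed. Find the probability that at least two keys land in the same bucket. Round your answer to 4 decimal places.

0.3742

It's easier to compute the probability that all 22 are distinct.
P(all distinct) = 500/500 · 499/500 · ··· · 479/500 ≈ 0.6258.
So the probability of at least one match is 1 − 0.6258 = 0.3742.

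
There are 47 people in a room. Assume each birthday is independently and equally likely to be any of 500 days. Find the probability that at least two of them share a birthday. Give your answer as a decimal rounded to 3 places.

It's easier to compute the probability that all 47 are distinct.
P(all distinct) = 500/500 · 499/500 · ··· · 454/500 ≈ 0.107.
So the probability of at least one match is 1 − 0.107 = 0.893.

0.893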